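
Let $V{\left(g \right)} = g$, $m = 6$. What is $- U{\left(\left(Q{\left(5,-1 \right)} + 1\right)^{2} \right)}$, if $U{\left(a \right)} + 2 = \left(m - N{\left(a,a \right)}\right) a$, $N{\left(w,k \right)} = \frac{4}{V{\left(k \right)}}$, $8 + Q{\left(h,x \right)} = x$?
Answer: $-378$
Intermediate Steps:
$Q{\left(h,x \right)} = -8 + x$
$N{\left(w,k \right)} = \frac{4}{k}$
$U{\left(a \right)} = -2 + a \left(6 - \frac{4}{a}\right)$ ($U{\left(a \right)} = -2 + \left(6 - \frac{4}{a}\right) a = -2 + a \left(6 - \frac{4}{a}\right)$)
$- U{\left(\left(Q{\left(5,-1 \right)} + 1\right)^{2} \right)} = - (-6 + 6 \left(\left(-8 - 1\right) + 1\right)^{2}) = - (-6 + 6 \left(-9 + 1\right)^{2}) = - (-6 + 6 \left(-8\right)^{2}) = - (-6 + 6 \cdot 64) = - (-6 + 384) = \left(-1\right) 378 = -378$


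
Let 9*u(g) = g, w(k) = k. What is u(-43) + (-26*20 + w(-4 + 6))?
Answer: -4705/9 ≈ -522.78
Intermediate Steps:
u(g) = g/9
u(-43) + (-26*20 + w(-4 + 6)) = (1/9)*(-43) + (-26*20 + (-4 + 6)) = -43/9 + (-520 + 2) = -43/9 - 518 = -4705/9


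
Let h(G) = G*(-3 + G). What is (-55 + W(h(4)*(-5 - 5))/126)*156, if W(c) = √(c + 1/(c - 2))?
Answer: -8580 + 533*I*√42/441 ≈ -8580.0 + 7.8327*I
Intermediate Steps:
W(c) = √(c + 1/(-2 + c))
(-55 + W(h(4)*(-5 - 5))/126)*156 = (-55 + √((1 + ((4*(-3 + 4))*(-5 - 5))*(-2 + (4*(-3 + 4))*(-5 - 5)))/(-2 + (4*(-3 + 4))*(-5 - 5)))/126)*156 = (-55 + √((1 + ((4*1)*(-10))*(-2 + (4*1)*(-10)))/(-2 + (4*1)*(-10)))*(1/126))*156 = (-55 + √((1 + (4*(-10))*(-2 + 4*(-10)))/(-2 + 4*(-10)))*(1/126))*156 = (-55 + √((1 - 40*(-2 - 40))/(-2 - 40))*(1/126))*156 = (-55 + √((1 - 40*(-42))/(-42))*(1/126))*156 = (-55 + √(-(1 + 1680)/42)*(1/126))*156 = (-55 + √(-1/42*1681)*(1/126))*156 = (-55 + √(-1681/42)*(1/126))*156 = (-55 + (41*I*√42/42)*(1/126))*156 = (-55 + 41*I*√42/5292)*156 = -8580 + 533*I*√42/441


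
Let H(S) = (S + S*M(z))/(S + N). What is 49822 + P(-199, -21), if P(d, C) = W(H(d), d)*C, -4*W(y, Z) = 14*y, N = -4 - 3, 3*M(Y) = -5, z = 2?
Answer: 10253581/206 ≈ 49775.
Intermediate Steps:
M(Y) = -5/3 (M(Y) = (⅓)*(-5) = -5/3)
N = -7
H(S) = -2*S/(3*(-7 + S)) (H(S) = (S + S*(-5/3))/(S - 7) = (S - 5*S/3)/(-7 + S) = (-2*S/3)/(-7 + S) = -2*S/(3*(-7 + S)))
W(y, Z) = -7*y/2
P(d, C) = 7*C*d/(-21 + 3*d) (P(d, C) = (-(-7)*d/(-21 + 3*d))*C = (7*d/(-21 + 3*d))*C = 7*C*d/(-21 + 3*d))
49822 + P(-199, -21) = 49822 + (7/3)*(-21)*(-199)/(-7 - 199) = 49822 + (7/3)*(-21)*(-199)/(-206) = 49822 + (7/3)*(-21)*(-199)*(-1/206) = 49822 - 9751/206 = 10253581/206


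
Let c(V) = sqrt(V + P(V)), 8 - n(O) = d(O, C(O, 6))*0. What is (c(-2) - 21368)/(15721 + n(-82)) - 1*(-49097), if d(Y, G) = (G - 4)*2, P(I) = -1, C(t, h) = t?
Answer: 772225345/15729 + I*sqrt(3)/15729 ≈ 49096.0 + 0.00011012*I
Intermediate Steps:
d(Y, G) = -8 + 2*G (d(Y, G) = (-4 + G)*2 = -8 + 2*G)
n(O) = 8 (n(O) = 8 - (-8 + 2*O)*0 = 8 - 1*0 = 8 + 0 = 8)
c(V) = sqrt(-1 + V) (c(V) = sqrt(V - 1) = sqrt(-1 + V))
(c(-2) - 21368)/(15721 + n(-82)) - 1*(-49097) = (sqrt(-1 - 2) - 21368)/(15721 + 8) - 1*(-49097) = (sqrt(-3) - 21368)/15729 + 49097 = (I*sqrt(3) - 21368)*(1/15729) + 49097 = (-21368 + I*sqrt(3))*(1/15729) + 49097 = (-21368/15729 + I*sqrt(3)/15729) + 49097 = 772225345/15729 + I*sqrt(3)/15729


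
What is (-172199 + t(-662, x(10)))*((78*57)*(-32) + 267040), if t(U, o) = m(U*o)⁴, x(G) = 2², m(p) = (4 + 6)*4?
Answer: 297921155168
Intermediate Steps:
m(p) = 40 (m(p) = 10*4 = 40)
x(G) = 4
t(U, o) = 2560000 (t(U, o) = 40⁴ = 2560000)
(-172199 + t(-662, x(10)))*((78*57)*(-32) + 267040) = (-172199 + 2560000)*((78*57)*(-32) + 267040) = 2387801*(4446*(-32) + 267040) = 2387801*(-142272 + 267040) = 2387801*124768 = 297921155168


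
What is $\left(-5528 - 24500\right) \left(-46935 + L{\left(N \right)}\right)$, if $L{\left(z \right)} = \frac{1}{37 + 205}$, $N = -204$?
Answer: $\frac{170533050766}{121} \approx 1.4094 \cdot 10^{9}$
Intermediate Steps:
$L{\left(z \right)} = \frac{1}{242}$
$\left(-5528 - 24500\right) \left(-46935 + L{\left(N \right)}\right) = \left(-5528 - 24500\right) \left(-46935 + \frac{1}{242}\right) = \left(-30028\right) \left(- \frac{11358269}{242}\right) = \frac{170533050766}{121}$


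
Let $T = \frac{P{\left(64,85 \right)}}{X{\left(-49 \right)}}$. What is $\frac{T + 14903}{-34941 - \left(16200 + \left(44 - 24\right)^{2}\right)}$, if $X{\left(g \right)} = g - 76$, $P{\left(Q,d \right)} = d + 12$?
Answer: $- \frac{1862778}{6442625} \approx -0.28913$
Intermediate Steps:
$P{\left(Q,d \right)} = 12 + d$
$X{\left(g \right)} = -76 + g$
$T = - \frac{97}{125}$ ($T = \frac{12 + 85}{-76 - 49} = \frac{97}{-125} = 97 \left(- \frac{1}{125}\right) = - \frac{97}{125} \approx -0.776$)
$\frac{T + 14903}{-34941 - \left(16200 + \left(44 - 24\right)^{2}\right)} = \frac{- \frac{97}{125} + 14903}{-34941 - \left(16200 + \left(44 - 24\right)^{2}\right)} = \frac{1862778}{125 \left(-34941 - 16600\right)} = \frac{1862778}{125 \left(-51541\right)} = \frac{1862778}{125} \left(- \frac{1}{51541}\right) = - \frac{1862778}{6442625}$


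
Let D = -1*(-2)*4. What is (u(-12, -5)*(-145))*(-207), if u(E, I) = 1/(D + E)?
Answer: -30015/4 ≈ -7503.8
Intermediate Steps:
D = 8 (D = 2*4 = 8)
u(E, I) = 1/(8 + E)
(u(-12, -5)*(-145))*(-207) = (-145/(8 - 12))*(-207) = (-145/(-4))*(-207) = -¼*(-145)*(-207) = (145/4)*(-207) = -30015/4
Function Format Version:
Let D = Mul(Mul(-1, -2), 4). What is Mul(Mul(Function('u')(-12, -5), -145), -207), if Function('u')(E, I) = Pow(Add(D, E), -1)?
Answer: Rational(-30015, 4) ≈ -7503.8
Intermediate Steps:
D = 8 (D = Mul(2, 4) = 8)
Function('u')(E, I) = Pow(Add(8, E), -1)
Mul(Mul(Function('u')(-12, -5), -145), -207) = Mul(Mul(Pow(Add(8, -12), -1), -145), -207) = Mul(Mul(Pow(-4, -1), -145), -207) = Mul(Mul(Rational(-1, 4), -145), -207) = Mul(Rational(145, 4), -207) = Rational(-30015, 4)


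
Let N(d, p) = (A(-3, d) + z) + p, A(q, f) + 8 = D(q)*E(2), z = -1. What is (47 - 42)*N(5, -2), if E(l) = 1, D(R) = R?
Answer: -70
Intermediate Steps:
A(q, f) = -8 + q (A(q, f) = -8 + q*1 = -8 + q)
N(d, p) = -12 + p (N(d, p) = ((-8 - 3) - 1) + p = (-11 - 1) + p = -12 + p)
(47 - 42)*N(5, -2) = (47 - 42)*(-12 - 2) = 5*(-14) = -70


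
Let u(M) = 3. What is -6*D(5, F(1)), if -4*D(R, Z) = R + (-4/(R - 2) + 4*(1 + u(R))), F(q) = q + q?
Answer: 59/2 ≈ 29.500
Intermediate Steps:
F(q) = 2*q
D(R, Z) = -4 + 1/(-2 + R) - R/4 (D(R, Z) = -(R + (-4/(R - 2) + 4*(1 + 3)))/4 = -(R + (-4/(-2 + R) + 4*4))/4 = -(R + (-4/(-2 + R) + 16))/4 = -(R + (16 - 4/(-2 + R)))/4 = -(16 + R - 4/(-2 + R))/4 = -4 + 1/(-2 + R) - R/4)
-6*D(5, F(1)) = -3*(36 - 1*5**2 - 14*5)/(2*(-2 + 5)) = -3*(36 - 1*25 - 70)/(2*3) = -3*(36 - 25 - 70)/(2*3) = -3*(-59)/(2*3) = -6*(-59/12) = 59/2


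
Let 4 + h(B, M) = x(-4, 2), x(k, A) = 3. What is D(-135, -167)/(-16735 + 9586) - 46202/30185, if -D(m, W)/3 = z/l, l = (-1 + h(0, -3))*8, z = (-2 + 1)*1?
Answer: -1761559671/1150893680 ≈ -1.5306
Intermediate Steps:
h(B, M) = -1 (h(B, M) = -4 + 3 = -1)
z = -1 (z = -1*1 = -1)
l = -16 (l = (-1 - 1)*8 = -2*8 = -16)
D(m, W) = -3/16 (D(m, W) = -(-3)/(-16) = -(-3)*(-1)/16 = -3*1/16 = -3/16)
D(-135, -167)/(-16735 + 9586) - 46202/30185 = -3/(16*(-16735 + 9586)) - 46202/30185 = -3/16/(-7149) - 46202*1/30185 = -3/16*(-1/7149) - 46202/30185 = 1/38128 - 46202/30185 = -1761559671/1150893680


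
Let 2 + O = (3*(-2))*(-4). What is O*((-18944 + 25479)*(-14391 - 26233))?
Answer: -5840512480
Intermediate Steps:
O = 22 (O = -2 + (3*(-2))*(-4) = -2 - 6*(-4) = -2 + 24 = 22)
O*((-18944 + 25479)*(-14391 - 26233)) = 22*((-18944 + 25479)*(-14391 - 26233)) = 22*(6535*(-40624)) = 22*(-265477840) = -5840512480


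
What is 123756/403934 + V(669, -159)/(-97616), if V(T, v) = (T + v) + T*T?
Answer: -84455272809/19715210672 ≈ -4.2838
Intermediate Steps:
V(T, v) = T + v + T**2 (V(T, v) = (T + v) + T**2 = T + v + T**2)
123756/403934 + V(669, -159)/(-97616) = 123756/403934 + (669 - 159 + 669**2)/(-97616) = 123756*(1/403934) + (669 - 159 + 447561)*(-1/97616) = 61878/201967 + 448071*(-1/97616) = 61878/201967 - 448071/97616 = -84455272809/19715210672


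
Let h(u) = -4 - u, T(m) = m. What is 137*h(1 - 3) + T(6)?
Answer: -268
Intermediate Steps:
137*h(1 - 3) + T(6) = 137*(-4 - (1 - 3)) + 6 = 137*(-4 - 1*(-2)) + 6 = 137*(-4 + 2) + 6 = 137*(-2) + 6 = -274 + 6 = -268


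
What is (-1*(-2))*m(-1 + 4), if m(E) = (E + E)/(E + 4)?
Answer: 12/7 ≈ 1.7143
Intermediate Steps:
m(E) = 2*E/(4 + E) (m(E) = (2*E)/(4 + E) = 2*E/(4 + E))
(-1*(-2))*m(-1 + 4) = (-1*(-2))*(2*(-1 + 4)/(4 + (-1 + 4))) = 2*(2*3/(4 + 3)) = 2*(2*3/7) = 2*(2*3*(⅐)) = 2*(6/7) = 12/7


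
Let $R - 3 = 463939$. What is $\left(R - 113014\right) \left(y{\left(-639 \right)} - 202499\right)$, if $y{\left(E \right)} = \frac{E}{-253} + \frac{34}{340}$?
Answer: $- \frac{89892984268728}{1265} \approx -7.1062 \cdot 10^{10}$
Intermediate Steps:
$R = 463942$ ($R = 3 + 463939 = 463942$)
$y{\left(E \right)} = \frac{1}{10} - \frac{E}{253}$ ($y{\left(E \right)} = E \left(- \frac{1}{253}\right) + 34 \cdot \frac{1}{340} = - \frac{E}{253} + \frac{1}{10} = \frac{1}{10} - \frac{E}{253}$)
$\left(R - 113014\right) \left(y{\left(-639 \right)} - 202499\right) = \left(463942 - 113014\right) \left(\left(\frac{1}{10} - - \frac{639}{253}\right) - 202499\right) = 350928 \left(\left(\frac{1}{10} + \frac{639}{253}\right) - 202499\right) = 350928 \left(\frac{6643}{2530} - 202499\right) = 350928 \left(- \frac{512315827}{2530}\right) = - \frac{89892984268728}{1265}$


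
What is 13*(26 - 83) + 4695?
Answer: 3954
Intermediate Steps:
13*(26 - 83) + 4695 = 13*(-57) + 4695 = -741 + 4695 = 3954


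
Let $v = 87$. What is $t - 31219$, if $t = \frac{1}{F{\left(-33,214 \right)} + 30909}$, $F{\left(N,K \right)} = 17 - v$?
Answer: $- \frac{962762740}{30839} \approx -31219.0$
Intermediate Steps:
$F{\left(N,K \right)} = -70$ ($F{\left(N,K \right)} = 17 - 87 = -70$)
$t = \frac{1}{30839}$ ($t = \frac{1}{-70 + 30909} = \frac{1}{30839} \approx 3.2426 \cdot 10^{-5}$)
$t - 31219 = \frac{1}{30839} - 31219 = - \frac{962762740}{30839}$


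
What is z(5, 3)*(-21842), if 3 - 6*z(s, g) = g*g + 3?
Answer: 32763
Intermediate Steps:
z(s, g) = -g²/6 (z(s, g) = ½ - (g*g + 3)/6 = ½ - (g² + 3)/6 = ½ - (3 + g²)/6 = ½ + (-½ - g²/6) = -g²/6)
z(5, 3)*(-21842) = -⅙*3²*(-21842) = -⅙*9*(-21842) = -3/2*(-21842) = 32763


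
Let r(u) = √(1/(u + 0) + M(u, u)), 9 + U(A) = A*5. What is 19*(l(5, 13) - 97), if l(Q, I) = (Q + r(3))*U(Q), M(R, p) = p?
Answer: -323 + 304*√30/3 ≈ 232.03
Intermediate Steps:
U(A) = -9 + 5*A (U(A) = -9 + A*5 = -9 + 5*A)
r(u) = √(u + 1/u) (r(u) = √(1/(u + 0) + u) = √(1/u + u) = √(u + 1/u))
l(Q, I) = (-9 + 5*Q)*(Q + √30/3) (l(Q, I) = (Q + √(3 + 1/3))*(-9 + 5*Q) = (Q + √(3 + ⅓))*(-9 + 5*Q) = (Q + √(10/3))*(-9 + 5*Q) = (Q + √30/3)*(-9 + 5*Q) = (-9 + 5*Q)*(Q + √30/3))
19*(l(5, 13) - 97) = 19*((-9 + 5*5)*(√30 + 3*5)/3 - 97) = 19*((-9 + 25)*(√30 + 15)/3 - 97) = 19*((⅓)*16*(15 + √30) - 97) = 19*((80 + 16*√30/3) - 97) = 19*(-17 + 16*√30/3) = -323 + 304*√30/3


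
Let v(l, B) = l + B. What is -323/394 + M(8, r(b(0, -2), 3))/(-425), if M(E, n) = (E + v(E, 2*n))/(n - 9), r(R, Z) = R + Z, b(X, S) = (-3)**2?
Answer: -85517/100470 ≈ -0.85117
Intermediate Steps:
b(X, S) = 9
v(l, B) = B + l
M(E, n) = (2*E + 2*n)/(-9 + n) (M(E, n) = (E + (2*n + E))/(n - 9) = (E + (E + 2*n))/(-9 + n) = (2*E + 2*n)/(-9 + n))
-323/394 + M(8, r(b(0, -2), 3))/(-425) = -323/394 + (2*(8 + (9 + 3))/(-9 + (9 + 3)))/(-425) = -323*1/394 + (2*(8 + 12)/(-9 + 12))*(-1/425) = -323/394 + (2*20/3)*(-1/425) = -323/394 + (2*(1/3)*20)*(-1/425) = -323/394 + (40/3)*(-1/425) = -323/394 - 8/255 = -85517/100470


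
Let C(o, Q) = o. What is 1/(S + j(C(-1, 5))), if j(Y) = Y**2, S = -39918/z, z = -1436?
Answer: 718/20677 ≈ 0.034725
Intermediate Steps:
S = 19959/718 (S = -39918/(-1436) = -39918*(-1/1436) = 19959/718 ≈ 27.798)
1/(S + j(C(-1, 5))) = 1/(19959/718 + (-1)**2) = 1/(19959/718 + 1) = 1/(20677/718) = 718/20677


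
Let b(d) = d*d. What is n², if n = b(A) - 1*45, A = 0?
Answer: 2025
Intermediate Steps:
b(d) = d²
n = -45 (n = 0² - 1*45 = 0 - 45 = -45)
n² = (-45)² = 2025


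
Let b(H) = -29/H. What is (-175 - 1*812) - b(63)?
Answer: -62152/63 ≈ -986.54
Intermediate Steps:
(-175 - 1*812) - b(63) = (-175 - 1*812) - (-29)/63 = (-175 - 812) - (-29)/63 = -987 - 1*(-29/63) = -987 + 29/63 = -62152/63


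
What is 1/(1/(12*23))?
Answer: 276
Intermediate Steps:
1/(1/(12*23)) = 1/(1/276) = 276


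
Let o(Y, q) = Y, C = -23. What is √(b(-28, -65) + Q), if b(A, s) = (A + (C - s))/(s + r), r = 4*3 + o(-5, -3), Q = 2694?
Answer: √2265451/29 ≈ 51.901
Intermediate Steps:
r = 7 (r = 4*3 - 5 = 12 - 5 = 7)
b(A, s) = (-23 + A - s)/(7 + s) (b(A, s) = (A + (-23 - s))/(s + 7) = (-23 + A - s)/(7 + s))
√(b(-28, -65) + Q) = √((-23 - 28 - 1*(-65))/(7 - 65) + 2694) = √((-23 - 28 + 65)/(-58) + 2694) = √(-1/58*14 + 2694) = √(-7/29 + 2694) = √(78119/29) = √2265451/29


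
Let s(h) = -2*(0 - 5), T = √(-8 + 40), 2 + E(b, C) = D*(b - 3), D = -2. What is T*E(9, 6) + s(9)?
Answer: 10 - 56*√2 ≈ -69.196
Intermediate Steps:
E(b, C) = 4 - 2*b (E(b, C) = -2 - 2*(b - 3) = -2 - 2*(-3 + b) = -2 + (6 - 2*b) = 4 - 2*b)
T = 4*√2 (T = √32 = 4*√2 ≈ 5.6569)
s(h) = 10 (s(h) = -2*(-5) = 10)
T*E(9, 6) + s(9) = (4*√2)*(4 - 2*9) + 10 = (4*√2)*(4 - 18) + 10 = (4*√2)*(-14) + 10 = -56*√2 + 10 = 10 - 56*√2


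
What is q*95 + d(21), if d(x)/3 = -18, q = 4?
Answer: 326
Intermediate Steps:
d(x) = -54 (d(x) = 3*(-18) = -54)
q*95 + d(21) = 4*95 - 54 = 380 - 54 = 326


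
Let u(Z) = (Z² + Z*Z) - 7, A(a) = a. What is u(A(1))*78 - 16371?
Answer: -16761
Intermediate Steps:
u(Z) = -7 + 2*Z² (u(Z) = (Z² + Z²) - 7 = 2*Z² - 7 = -7 + 2*Z²)
u(A(1))*78 - 16371 = (-7 + 2*1²)*78 - 16371 = (-7 + 2*1)*78 - 16371 = (-7 + 2)*78 - 16371 = -5*78 - 16371 = -390 - 16371 = -16761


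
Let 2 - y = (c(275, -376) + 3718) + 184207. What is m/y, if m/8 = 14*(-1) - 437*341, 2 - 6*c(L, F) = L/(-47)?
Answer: 12452368/1962765 ≈ 6.3443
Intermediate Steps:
c(L, F) = 1/3 + L/282 (c(L, F) = 1/3 - L/(6*(-47)) = 1/3 - L*(-1)/(6*47) = 1/3 - (-1)*L/282 = 1/3 + L/282)
y = -17664885/94 (y = 2 - (((1/3 + (1/282)*275) + 3718) + 184207) = 2 - (((1/3 + 275/282) + 3718) + 184207) = 2 - ((123/94 + 3718) + 184207) = 2 - (349615/94 + 184207) = 2 - 1*17665073/94 = 2 - 17665073/94 = -17664885/94 ≈ -1.8792e+5)
m = -1192248 (m = 8*(14*(-1) - 437*341) = 8*(-14 - 149017) = 8*(-149031) = -1192248)
m/y = -1192248/(-17664885/94) = -1192248*(-94/17664885) = 12452368/1962765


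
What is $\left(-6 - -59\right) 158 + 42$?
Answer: $8416$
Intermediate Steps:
$\left(-6 - -59\right) 158 + 42 = \left(-6 + 59\right) 158 + 42 = 53 \cdot 158 + 42 = 8374 + 42 = 8416$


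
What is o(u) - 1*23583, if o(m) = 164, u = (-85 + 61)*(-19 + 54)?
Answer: -23419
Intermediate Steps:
u = -840 (u = -24*35 = -840)
o(u) - 1*23583 = 164 - 1*23583 = 164 - 23583 = -23419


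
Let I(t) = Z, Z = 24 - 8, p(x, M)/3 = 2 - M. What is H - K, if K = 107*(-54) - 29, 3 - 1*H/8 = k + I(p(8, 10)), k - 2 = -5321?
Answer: 48255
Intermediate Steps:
p(x, M) = 6 - 3*M (p(x, M) = 3*(2 - M) = 6 - 3*M)
Z = 16
I(t) = 16
k = -5319 (k = 2 - 5321 = -5319)
H = 42448 (H = 24 - 8*(-5319 + 16) = 24 - 8*(-5303) = 24 + 42424 = 42448)
K = -5807 (K = -5778 - 29 = -5807)
H - K = 42448 - 1*(-5807) = 42448 + 5807 = 48255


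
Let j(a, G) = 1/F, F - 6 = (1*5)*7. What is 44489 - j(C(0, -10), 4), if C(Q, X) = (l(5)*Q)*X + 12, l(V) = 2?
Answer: 1824048/41 ≈ 44489.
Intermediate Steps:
F = 41 (F = 6 + (1*5)*7 = 6 + 5*7 = 6 + 35 = 41)
C(Q, X) = 12 + 2*Q*X (C(Q, X) = (2*Q)*X + 12 = 2*Q*X + 12 = 12 + 2*Q*X)
j(a, G) = 1/41
44489 - j(C(0, -10), 4) = 44489 - 1*1/41 = 44489 - 1/41 = 1824048/41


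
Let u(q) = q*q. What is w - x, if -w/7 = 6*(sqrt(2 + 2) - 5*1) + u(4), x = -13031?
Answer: 13045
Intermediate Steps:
u(q) = q**2
w = 14 (w = -7*(6*(sqrt(2 + 2) - 5*1) + 4**2) = -7*(6*(sqrt(4) - 5) + 16) = -7*(6*(2 - 5) + 16) = -7*(6*(-3) + 16) = -7*(-18 + 16) = -7*(-2) = 14)
w - x = 14 - 1*(-13031) = 14 + 13031 = 13045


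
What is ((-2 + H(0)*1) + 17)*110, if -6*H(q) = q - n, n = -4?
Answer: 4730/3 ≈ 1576.7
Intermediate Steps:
H(q) = -⅔ - q/6 (H(q) = -(q - 1*(-4))/6 = -(q + 4)/6 = -(4 + q)/6 = -⅔ - q/6)
((-2 + H(0)*1) + 17)*110 = ((-2 + (-⅔ - ⅙*0)*1) + 17)*110 = ((-2 + (-⅔ + 0)*1) + 17)*110 = ((-2 - ⅔*1) + 17)*110 = ((-2 - ⅔) + 17)*110 = (-8/3 + 17)*110 = (43/3)*110 = 4730/3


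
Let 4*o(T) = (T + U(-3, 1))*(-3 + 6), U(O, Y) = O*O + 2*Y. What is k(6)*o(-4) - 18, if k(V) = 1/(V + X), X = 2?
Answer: -555/32 ≈ -17.344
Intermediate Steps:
U(O, Y) = O² + 2*Y
o(T) = 33/4 + 3*T/4 (o(T) = ((T + ((-3)² + 2*1))*(-3 + 6))/4 = ((T + (9 + 2))*3)/4 = ((T + 11)*3)/4 = ((11 + T)*3)/4 = (33 + 3*T)/4 = 33/4 + 3*T/4)
k(V) = 1/(2 + V) (k(V) = 1/(V + 2) = 1/(2 + V))
k(6)*o(-4) - 18 = (33/4 + (¾)*(-4))/(2 + 6) - 18 = (33/4 - 3)/8 - 18 = (⅛)*(21/4) - 18 = 21/32 - 18 = -555/32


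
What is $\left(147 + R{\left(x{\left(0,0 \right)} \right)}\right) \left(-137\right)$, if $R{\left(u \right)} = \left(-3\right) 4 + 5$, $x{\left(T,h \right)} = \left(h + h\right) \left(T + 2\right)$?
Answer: $-19180$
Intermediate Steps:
$x{\left(T,h \right)} = 2 h \left(2 + T\right)$
$R{\left(u \right)} = -7$ ($R{\left(u \right)} = -12 + 5 = -7$)
$\left(147 + R{\left(x{\left(0,0 \right)} \right)}\right) \left(-137\right) = \left(147 - 7\right) \left(-137\right) = 140 \left(-137\right) = -19180$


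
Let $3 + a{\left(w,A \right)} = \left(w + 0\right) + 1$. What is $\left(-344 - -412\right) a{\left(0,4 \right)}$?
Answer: $-136$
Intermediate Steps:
$a{\left(w,A \right)} = -2 + w$ ($a{\left(w,A \right)} = -3 + \left(\left(w + 0\right) + 1\right) = -3 + \left(w + 1\right) = -3 + \left(1 + w\right) = -2 + w$)
$\left(-344 - -412\right) a{\left(0,4 \right)} = \left(-344 - -412\right) \left(-2 + 0\right) = \left(-344 + 412\right) \left(-2\right) = 68 \left(-2\right) = -136$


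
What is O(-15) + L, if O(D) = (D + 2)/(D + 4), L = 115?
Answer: 1278/11 ≈ 116.18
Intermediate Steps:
O(D) = (2 + D)/(4 + D)
O(-15) + L = (2 - 15)/(4 - 15) + 115 = -13/(-11) + 115 = -1/11*(-13) + 115 = 13/11 + 115 = 1278/11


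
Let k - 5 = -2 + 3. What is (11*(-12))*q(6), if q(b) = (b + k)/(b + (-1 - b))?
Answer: 1584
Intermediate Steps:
k = 6 (k = 5 + (-2 + 3) = 5 + 1 = 6)
q(b) = -6 - b (q(b) = (b + 6)/(b + (-1 - b)) = (6 + b)/(-1) = (6 + b)*(-1) = -6 - b)
(11*(-12))*q(6) = (11*(-12))*(-6 - 1*6) = -132*(-6 - 6) = -132*(-12) = 1584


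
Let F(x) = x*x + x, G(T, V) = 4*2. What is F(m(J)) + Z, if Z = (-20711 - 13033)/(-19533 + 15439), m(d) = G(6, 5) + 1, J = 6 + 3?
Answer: 201102/2047 ≈ 98.242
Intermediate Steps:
G(T, V) = 8
J = 9
m(d) = 9 (m(d) = 8 + 1 = 9)
Z = 16872/2047 (Z = -33744/(-4094) = -33744*(-1/4094) = 16872/2047 ≈ 8.2423)
F(x) = x + x**2 (F(x) = x**2 + x = x + x**2)
F(m(J)) + Z = 9*(1 + 9) + 16872/2047 = 9*10 + 16872/2047 = 90 + 16872/2047 = 201102/2047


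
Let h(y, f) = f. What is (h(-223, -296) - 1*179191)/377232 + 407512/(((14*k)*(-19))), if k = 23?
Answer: -194015875/2892112 ≈ -67.084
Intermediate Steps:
(h(-223, -296) - 1*179191)/377232 + 407512/(((14*k)*(-19))) = (-296 - 1*179191)/377232 + 407512/(((14*23)*(-19))) = (-296 - 179191)*(1/377232) + 407512/((322*(-19))) = -179487*1/377232 + 407512/(-6118) = -59829/125744 + 407512*(-1/6118) = -59829/125744 - 1532/23 = -194015875/2892112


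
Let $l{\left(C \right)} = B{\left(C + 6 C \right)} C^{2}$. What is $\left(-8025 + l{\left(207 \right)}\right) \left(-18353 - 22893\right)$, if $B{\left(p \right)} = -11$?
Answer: $19771847544$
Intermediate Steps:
$l{\left(C \right)} = - 11 C^{2}$
$\left(-8025 + l{\left(207 \right)}\right) \left(-18353 - 22893\right) = \left(-8025 - 11 \cdot 207^{2}\right) \left(-18353 - 22893\right) = \left(-8025 - 471339\right) \left(-41246\right) = \left(-479364\right) \left(-41246\right) = 19771847544$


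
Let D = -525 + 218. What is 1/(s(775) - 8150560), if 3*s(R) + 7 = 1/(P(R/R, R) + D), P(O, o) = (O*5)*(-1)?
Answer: -936/7628926345 ≈ -1.2269e-7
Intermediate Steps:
P(O, o) = -5*O (P(O, o) = (5*O)*(-1) = -5*O)
D = -307
s(R) = -2185/936 (s(R) = -7/3 + 1/(3*(-5*R/R - 307)) = -7/3 + 1/(3*(-5*1 - 307)) = -7/3 + 1/(3*(-5 - 307)) = -7/3 + (1/3)/(-312) = -7/3 + (1/3)*(-1/312) = -7/3 - 1/936 = -2185/936)
1/(s(775) - 8150560) = 1/(-2185/936 - 8150560) = 1/(-7628926345/936) = -936/7628926345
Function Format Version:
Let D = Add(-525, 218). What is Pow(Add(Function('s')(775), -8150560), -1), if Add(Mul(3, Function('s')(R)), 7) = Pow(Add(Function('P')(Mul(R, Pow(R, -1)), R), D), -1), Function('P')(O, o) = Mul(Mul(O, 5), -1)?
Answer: Rational(-936, 7628926345) ≈ -1.2269e-7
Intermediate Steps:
Function('P')(O, o) = Mul(-5, O) (Function('P')(O, o) = Mul(Mul(5, O), -1) = Mul(-5, O))
D = -307
Function('s')(R) = Rational(-2185, 936) (Function('s')(R) = Add(Rational(-7, 3), Mul(Rational(1, 3), Pow(Add(Mul(-5, Mul(R, Pow(R, -1))), -307), -1))) = Add(Rational(-7, 3), Mul(Rational(1, 3), Pow(Add(Mul(-5, 1), -307), -1))) = Add(Rational(-7, 3), Mul(Rational(1, 3), Pow(Add(-5, -307), -1))) = Add(Rational(-7, 3), Mul(Rational(1, 3), Pow(-312, -1))) = Add(Rational(-7, 3), Mul(Rational(1, 3), Rational(-1, 312))) = Add(Rational(-7, 3), Rational(-1, 936)) = Rational(-2185, 936))
Pow(Add(Function('s')(775), -8150560), -1) = Pow(Add(Rational(-2185, 936), -8150560), -1) = Pow(Rational(-7628926345, 936), -1) = Rational(-936, 7628926345)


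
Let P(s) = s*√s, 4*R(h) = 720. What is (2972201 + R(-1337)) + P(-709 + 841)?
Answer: 2972381 + 264*√33 ≈ 2.9739e+6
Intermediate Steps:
R(h) = 180 (R(h) = (¼)*720 = 180)
P(s) = s^(3/2)
(2972201 + R(-1337)) + P(-709 + 841) = (2972201 + 180) + (-709 + 841)^(3/2) = 2972381 + 132^(3/2) = 2972381 + 264*√33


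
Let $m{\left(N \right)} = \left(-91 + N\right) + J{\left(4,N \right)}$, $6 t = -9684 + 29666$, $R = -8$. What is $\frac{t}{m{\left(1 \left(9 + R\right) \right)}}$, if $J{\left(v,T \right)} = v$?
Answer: $- \frac{9991}{258} \approx -38.725$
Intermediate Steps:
$t = \frac{9991}{3}$ ($t = \frac{-9684 + 29666}{6} = \frac{1}{6} \cdot 19982 = \frac{9991}{3} \approx 3330.3$)
$m{\left(N \right)} = -87 + N$ ($m{\left(N \right)} = \left(-91 + N\right) + 4 = -87 + N$)
$\frac{t}{m{\left(1 \left(9 + R\right) \right)}} = \frac{9991}{3 \left(-87 + 1 \left(9 - 8\right)\right)} = \frac{9991}{3 \left(-87 + 1 \cdot 1\right)} = \frac{9991}{3 \left(-87 + 1\right)} = \frac{9991}{3 \left(-86\right)} = \frac{9991}{3} \left(- \frac{1}{86}\right) = - \frac{9991}{258}$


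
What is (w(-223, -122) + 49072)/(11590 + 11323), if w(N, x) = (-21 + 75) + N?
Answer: 48903/22913 ≈ 2.1343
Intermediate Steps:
w(N, x) = 54 + N
(w(-223, -122) + 49072)/(11590 + 11323) = ((54 - 223) + 49072)/(11590 + 11323) = (-169 + 49072)/22913 = 48903*(1/22913) = 48903/22913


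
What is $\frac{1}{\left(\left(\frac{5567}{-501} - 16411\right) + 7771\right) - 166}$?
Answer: $- \frac{501}{4417373} \approx -0.00011342$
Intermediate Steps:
$\frac{1}{\left(\left(\frac{5567}{-501} - 16411\right) + 7771\right) - 166} = \frac{1}{\left(\left(5567 \left(- \frac{1}{501}\right) - 16411\right) + 7771\right) - 166} = \frac{1}{\left(\left(- \frac{5567}{501} - 16411\right) + 7771\right) - 166} = \frac{1}{\left(- \frac{8227478}{501} + 7771\right) - 166} = \frac{1}{- \frac{4334207}{501} - 166} = \frac{1}{- \frac{4417373}{501}} = - \frac{501}{4417373}$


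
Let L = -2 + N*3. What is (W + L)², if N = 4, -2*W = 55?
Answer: 1225/4 ≈ 306.25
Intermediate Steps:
W = -55/2 (W = -½*55 = -55/2 ≈ -27.500)
L = 10 (L = -2 + 4*3 = -2 + 12 = 10)
(W + L)² = (-55/2 + 10)² = (-35/2)² = 1225/4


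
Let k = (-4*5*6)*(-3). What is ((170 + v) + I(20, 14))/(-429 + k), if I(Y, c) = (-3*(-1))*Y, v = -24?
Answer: -206/69 ≈ -2.9855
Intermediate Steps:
I(Y, c) = 3*Y
k = 360 (k = -20*6*(-3) = -120*(-3) = 360)
((170 + v) + I(20, 14))/(-429 + k) = ((170 - 24) + 3*20)/(-429 + 360) = (146 + 60)/(-69) = 206*(-1/69) = -206/69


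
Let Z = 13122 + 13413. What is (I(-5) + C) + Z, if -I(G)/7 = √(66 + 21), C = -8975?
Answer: 17560 - 7*√87 ≈ 17495.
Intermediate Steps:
I(G) = -7*√87 (I(G) = -7*√(66 + 21) = -7*√87)
Z = 26535
(I(-5) + C) + Z = (-7*√87 - 8975) + 26535 = (-8975 - 7*√87) + 26535 = 17560 - 7*√87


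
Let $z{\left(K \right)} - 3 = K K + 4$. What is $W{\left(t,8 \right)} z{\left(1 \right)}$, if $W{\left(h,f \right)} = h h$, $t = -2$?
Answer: $32$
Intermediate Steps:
$W{\left(h,f \right)} = h^{2}$
$z{\left(K \right)} = 7 + K^{2}$ ($z{\left(K \right)} = 3 + \left(K K + 4\right) = 3 + \left(K^{2} + 4\right) = 3 + \left(4 + K^{2}\right) = 7 + K^{2}$)
$W{\left(t,8 \right)} z{\left(1 \right)} = \left(-2\right)^{2} \left(7 + 1^{2}\right) = 4 \left(7 + 1\right) = 4 \cdot 8 = 32$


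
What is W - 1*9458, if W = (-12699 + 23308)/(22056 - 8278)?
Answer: -130301715/13778 ≈ -9457.2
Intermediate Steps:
W = 10609/13778 ≈ 0.77000
W - 1*9458 = 10609/13778 - 1*9458 = 10609/13778 - 9458 = -130301715/13778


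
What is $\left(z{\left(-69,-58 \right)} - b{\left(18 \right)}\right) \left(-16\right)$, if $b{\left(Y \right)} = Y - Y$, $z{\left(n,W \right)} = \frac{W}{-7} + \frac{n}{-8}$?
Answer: $- \frac{1894}{7} \approx -270.57$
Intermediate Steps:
$z{\left(n,W \right)} = - \frac{W}{7} - \frac{n}{8}$ ($z{\left(n,W \right)} = W \left(- \frac{1}{7}\right) + n \left(- \frac{1}{8}\right) = - \frac{W}{7} - \frac{n}{8}$)
$b{\left(Y \right)} = 0$
$\left(z{\left(-69,-58 \right)} - b{\left(18 \right)}\right) \left(-16\right) = \left(\left(\left(- \frac{1}{7}\right) \left(-58\right) - - \frac{69}{8}\right) - 0\right) \left(-16\right) = \left(\left(\frac{58}{7} + \frac{69}{8}\right) + 0\right) \left(-16\right) = \left(\frac{947}{56} + 0\right) \left(-16\right) = \frac{947}{56} \left(-16\right) = - \frac{1894}{7}$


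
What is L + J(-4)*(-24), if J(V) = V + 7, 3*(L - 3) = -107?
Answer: -314/3 ≈ -104.67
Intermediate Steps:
L = -98/3 (L = 3 + (⅓)*(-107) = 3 - 107/3 = -98/3 ≈ -32.667)
J(V) = 7 + V
L + J(-4)*(-24) = -98/3 + (7 - 4)*(-24) = -98/3 + 3*(-24) = -98/3 - 72 = -314/3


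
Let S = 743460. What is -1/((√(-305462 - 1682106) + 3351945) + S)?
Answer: I/(-4095405*I + 4*√124223) ≈ -2.4418e-7 + 8.4056e-11*I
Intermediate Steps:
-1/((√(-305462 - 1682106) + 3351945) + S) = -1/((√(-305462 - 1682106) + 3351945) + 743460) = -1/((√(-1987568) + 3351945) + 743460) = -1/((4*I*√124223 + 3351945) + 743460) = -1/((3351945 + 4*I*√124223) + 743460) = -1/(4095405 + 4*I*√124223)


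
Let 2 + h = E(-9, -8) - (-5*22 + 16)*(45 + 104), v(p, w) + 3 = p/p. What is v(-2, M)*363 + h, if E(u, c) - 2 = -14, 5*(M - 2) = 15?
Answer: 13266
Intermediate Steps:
M = 5 (M = 2 + (⅕)*15 = 2 + 3 = 5)
E(u, c) = -12 (E(u, c) = 2 - 14 = -12)
v(p, w) = -2 (v(p, w) = -3 + p/p = -3 + 1 = -2)
h = 13992 (h = -2 + (-12 - (-5*22 + 16)*(45 + 104)) = -2 + (-12 - (-110 + 16)*149) = -2 + (-12 - (-94)*149) = -2 + (-12 - 1*(-14006)) = -2 + (-12 + 14006) = -2 + 13994 = 13992)
v(-2, M)*363 + h = -2*363 + 13992 = -726 + 13992 = 13266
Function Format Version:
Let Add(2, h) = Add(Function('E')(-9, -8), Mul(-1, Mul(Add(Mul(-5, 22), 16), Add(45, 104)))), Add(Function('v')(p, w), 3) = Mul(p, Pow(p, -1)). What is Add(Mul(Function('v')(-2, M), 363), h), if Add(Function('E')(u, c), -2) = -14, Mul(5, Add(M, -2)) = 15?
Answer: 13266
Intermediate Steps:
M = 5 (M = Add(2, Mul(Rational(1, 5), 15)) = Add(2, 3) = 5)
Function('E')(u, c) = -12 (Function('E')(u, c) = Add(2, -14) = -12)
Function('v')(p, w) = -2 (Function('v')(p, w) = Add(-3, Mul(p, Pow(p, -1))) = Add(-3, 1) = -2)
h = 13992 (h = Add(-2, Add(-12, Mul(-1, Mul(Add(Mul(-5, 22), 16), Add(45, 104))))) = Add(-2, Add(-12, Mul(-1, Mul(Add(-110, 16), 149)))) = Add(-2, Add(-12, Mul(-1, Mul(-94, 149)))) = Add(-2, Add(-12, Mul(-1, -14006))) = Add(-2, Add(-12, 14006)) = Add(-2, 13994) = 13992)
Add(Mul(Function('v')(-2, M), 363), h) = Add(Mul(-2, 363), 13992) = Add(-726, 13992) = 13266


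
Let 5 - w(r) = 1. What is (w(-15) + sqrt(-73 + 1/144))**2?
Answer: (48 + I*sqrt(10511))**2/144 ≈ -56.993 + 68.349*I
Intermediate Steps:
w(r) = 4 (w(r) = 5 - 1*1 = 5 - 1 = 4)
(w(-15) + sqrt(-73 + 1/144))**2 = (4 + sqrt(-73 + 1/144))**2 = (4 + sqrt(-10511/144))**2 = (4 + I*sqrt(10511)/12)**2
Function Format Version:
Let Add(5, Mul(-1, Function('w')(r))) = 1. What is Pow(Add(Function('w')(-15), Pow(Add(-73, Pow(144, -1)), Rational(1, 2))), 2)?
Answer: Mul(Rational(1, 144), Pow(Add(48, Mul(I, Pow(10511, Rational(1, 2)))), 2)) ≈ Add(-56.993, Mul(68.349, I))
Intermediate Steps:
Function('w')(r) = 4 (Function('w')(r) = Add(5, Mul(-1, 1)) = Add(5, -1) = 4)
Pow(Add(Function('w')(-15), Pow(Add(-73, Pow(144, -1)), Rational(1, 2))), 2) = Pow(Add(4, Pow(Add(-73, Pow(144, -1)), Rational(1, 2))), 2) = Pow(Add(4, Pow(Add(-73, Rational(1, 144)), Rational(1, 2))), 2) = Pow(Add(4, Pow(Rational(-10511, 144), Rational(1, 2))), 2) = Pow(Add(4, Mul(Rational(1, 12), I, Pow(10511, Rational(1, 2)))), 2)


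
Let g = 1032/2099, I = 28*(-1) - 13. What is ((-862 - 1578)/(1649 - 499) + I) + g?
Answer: -10290261/241385 ≈ -42.630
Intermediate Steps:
I = -41 (I = -28 - 13 = -41)
g = 1032/2099 (g = 1032*(1/2099) = 1032/2099 ≈ 0.49166)
((-862 - 1578)/(1649 - 499) + I) + g = ((-862 - 1578)/(1649 - 499) - 41) + 1032/2099 = (-2440/1150 - 41) + 1032/2099 = (-2440*1/1150 - 41) + 1032/2099 = (-244/115 - 41) + 1032/2099 = -4959/115 + 1032/2099 = -10290261/241385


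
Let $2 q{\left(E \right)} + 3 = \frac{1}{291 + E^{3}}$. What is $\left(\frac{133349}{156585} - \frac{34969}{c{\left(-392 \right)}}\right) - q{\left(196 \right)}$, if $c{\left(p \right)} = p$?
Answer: $\frac{42317369082341371}{462190720631640} \approx 91.558$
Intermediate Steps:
$q{\left(E \right)} = - \frac{3}{2} + \frac{1}{2 \left(291 + E^{3}\right)}$
$\left(\frac{133349}{156585} - \frac{34969}{c{\left(-392 \right)}}\right) - q{\left(196 \right)} = \left(\frac{133349}{156585} - \frac{34969}{-392}\right) - \frac{-872 - 3 \cdot 196^{3}}{2 \left(291 + 196^{3}\right)} = \left(133349 \cdot \frac{1}{156585} - - \frac{34969}{392}\right) - \frac{-872 - 22588608}{2 \left(291 + 7529536\right)} = \left(\frac{133349}{156585} + \frac{34969}{392}\right) - \frac{-872 - 22588608}{2 \cdot 7529827} = \frac{5527893673}{61381320} - \frac{1}{2} \cdot \frac{1}{7529827} \left(-22589480\right) = \frac{5527893673}{61381320} - - \frac{11294740}{7529827} = \frac{5527893673}{61381320} + \frac{11294740}{7529827} = \frac{42317369082341371}{462190720631640}$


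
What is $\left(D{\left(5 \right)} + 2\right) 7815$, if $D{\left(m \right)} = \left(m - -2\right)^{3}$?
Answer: $2696175$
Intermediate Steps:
$D{\left(m \right)} = \left(2 + m\right)^{3}$ ($D{\left(m \right)} = \left(m + 2\right)^{3} = \left(2 + m\right)^{3}$)
$\left(D{\left(5 \right)} + 2\right) 7815 = \left(\left(2 + 5\right)^{3} + 2\right) 7815 = \left(7^{3} + 2\right) 7815 = \left(343 + 2\right) 7815 = 345 \cdot 7815 = 2696175$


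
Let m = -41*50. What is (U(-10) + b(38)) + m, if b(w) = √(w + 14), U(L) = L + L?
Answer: -2070 + 2*√13 ≈ -2062.8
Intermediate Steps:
U(L) = 2*L
b(w) = √(14 + w)
m = -2050
(U(-10) + b(38)) + m = (2*(-10) + √(14 + 38)) - 2050 = (-20 + √52) - 2050 = (-20 + 2*√13) - 2050 = -2070 + 2*√13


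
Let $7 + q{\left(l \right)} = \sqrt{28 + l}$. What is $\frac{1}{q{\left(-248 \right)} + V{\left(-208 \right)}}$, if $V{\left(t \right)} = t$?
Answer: $- \frac{43}{9289} - \frac{2 i \sqrt{55}}{46445} \approx -0.0046291 - 0.00031935 i$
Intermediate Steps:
$q{\left(l \right)} = -7 + \sqrt{28 + l}$
$\frac{1}{q{\left(-248 \right)} + V{\left(-208 \right)}} = \frac{1}{\left(-7 + \sqrt{28 - 248}\right) - 208} = \frac{1}{\left(-7 + \sqrt{-220}\right) - 208} = \frac{1}{\left(-7 + 2 i \sqrt{55}\right) - 208} = \frac{1}{-215 + 2 i \sqrt{55}}$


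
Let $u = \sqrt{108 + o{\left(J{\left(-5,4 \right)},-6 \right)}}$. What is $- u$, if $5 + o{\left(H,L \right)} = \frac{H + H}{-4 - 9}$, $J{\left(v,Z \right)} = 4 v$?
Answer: $- \frac{\sqrt{17927}}{13} \approx -10.299$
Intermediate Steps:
$o{\left(H,L \right)} = -5 - \frac{2 H}{13}$ ($o{\left(H,L \right)} = -5 + \frac{H + H}{-4 - 9} = -5 + \frac{2 H}{-13} = -5 + 2 H \left(- \frac{1}{13}\right) = -5 - \frac{2 H}{13}$)
$u = \frac{\sqrt{17927}}{13}$ ($u = \sqrt{108 - \left(5 + \frac{2 \cdot 4 \left(-5\right)}{13}\right)} = \sqrt{108 - \frac{25}{13}} = \sqrt{\frac{1379}{13}} = \frac{\sqrt{17927}}{13} \approx 10.299$)
$- u = - \frac{\sqrt{17927}}{13}$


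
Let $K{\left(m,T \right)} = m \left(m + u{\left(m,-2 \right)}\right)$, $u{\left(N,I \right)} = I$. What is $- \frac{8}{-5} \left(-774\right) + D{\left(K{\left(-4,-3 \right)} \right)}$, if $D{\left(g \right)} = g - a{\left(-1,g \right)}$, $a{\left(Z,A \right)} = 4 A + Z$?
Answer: $- \frac{6547}{5} \approx -1309.4$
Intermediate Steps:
$a{\left(Z,A \right)} = Z + 4 A$
$K{\left(m,T \right)} = m \left(-2 + m\right)$ ($K{\left(m,T \right)} = m \left(m - 2\right) = m \left(-2 + m\right)$)
$D{\left(g \right)} = 1 - 3 g$ ($D{\left(g \right)} = g - \left(-1 + 4 g\right) = 1 - 3 g$)
$- \frac{8}{-5} \left(-774\right) + D{\left(K{\left(-4,-3 \right)} \right)} = - \frac{8}{-5} \left(-774\right) + \left(1 - 3 \left(- 4 \left(-2 - 4\right)\right)\right) = \left(-8\right) \left(- \frac{1}{5}\right) \left(-774\right) + \left(1 - 3 \left(\left(-4\right) \left(-6\right)\right)\right) = \frac{8}{5} \left(-774\right) + \left(1 - 72\right) = - \frac{6192}{5} + \left(1 - 72\right) = - \frac{6192}{5} - 71 = - \frac{6547}{5}$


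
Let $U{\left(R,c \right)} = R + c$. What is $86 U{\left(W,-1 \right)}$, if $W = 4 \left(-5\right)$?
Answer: $-1806$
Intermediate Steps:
$W = -20$
$86 U{\left(W,-1 \right)} = 86 \left(-20 - 1\right) = 86 \left(-21\right) = -1806$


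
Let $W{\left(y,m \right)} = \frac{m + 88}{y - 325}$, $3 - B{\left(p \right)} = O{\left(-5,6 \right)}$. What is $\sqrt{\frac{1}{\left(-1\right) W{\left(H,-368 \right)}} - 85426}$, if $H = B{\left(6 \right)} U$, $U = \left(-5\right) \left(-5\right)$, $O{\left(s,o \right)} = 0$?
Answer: $\frac{i \sqrt{16743671}}{14} \approx 292.28 i$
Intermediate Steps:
$B{\left(p \right)} = 3$ ($B{\left(p \right)} = 3 - 0 = 3 + 0 = 3$)
$U = 25$
$H = 75$ ($H = 3 \cdot 25 = 75$)
$W{\left(y,m \right)} = \frac{88 + m}{-325 + y}$
$\sqrt{\frac{1}{\left(-1\right) W{\left(H,-368 \right)}} - 85426} = \sqrt{\frac{1}{\left(-1\right) \frac{88 - 368}{-325 + 75}} - 85426} = \sqrt{\frac{1}{\left(-1\right) \frac{1}{-250} \left(-280\right)} - 85426} = \sqrt{\frac{1}{\left(-1\right) \left(\left(- \frac{1}{250}\right) \left(-280\right)\right)} - 85426} = \sqrt{\frac{1}{\left(-1\right) \frac{28}{25}} - 85426} = \sqrt{\frac{1}{- \frac{28}{25}} - 85426} = \sqrt{- \frac{25}{28} - 85426} = \sqrt{- \frac{2391953}{28}} = \frac{i \sqrt{16743671}}{14}$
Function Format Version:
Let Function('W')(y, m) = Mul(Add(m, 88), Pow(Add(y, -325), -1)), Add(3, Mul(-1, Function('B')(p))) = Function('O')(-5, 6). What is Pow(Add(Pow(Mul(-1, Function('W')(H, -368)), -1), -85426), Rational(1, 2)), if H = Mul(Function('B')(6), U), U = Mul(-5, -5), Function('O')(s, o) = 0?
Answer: Mul(Rational(1, 14), I, Pow(16743671, Rational(1, 2))) ≈ Mul(292.28, I)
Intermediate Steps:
Function('B')(p) = 3 (Function('B')(p) = Add(3, Mul(-1, 0)) = Add(3, 0) = 3)
U = 25
H = 75 (H = Mul(3, 25) = 75)
Function('W')(y, m) = Mul(Pow(Add(-325, y), -1), Add(88, m)) (Function('W')(y, m) = Mul(Add(88, m), Pow(Add(-325, y), -1)) = Mul(Pow(Add(-325, y), -1), Add(88, m)))
Pow(Add(Pow(Mul(-1, Function('W')(H, -368)), -1), -85426), Rational(1, 2)) = Pow(Add(Pow(Mul(-1, Mul(Pow(Add(-325, 75), -1), Add(88, -368))), -1), -85426), Rational(1, 2)) = Pow(Add(Pow(Mul(-1, Mul(Pow(-250, -1), -280)), -1), -85426), Rational(1, 2)) = Pow(Add(Pow(Mul(-1, Mul(Rational(-1, 250), -280)), -1), -85426), Rational(1, 2)) = Pow(Add(Pow(Mul(-1, Rational(28, 25)), -1), -85426), Rational(1, 2)) = Pow(Add(Pow(Rational(-28, 25), -1), -85426), Rational(1, 2)) = Pow(Add(Rational(-25, 28), -85426), Rational(1, 2)) = Pow(Rational(-2391953, 28), Rational(1, 2)) = Mul(Rational(1, 14), I, Pow(16743671, Rational(1, 2)))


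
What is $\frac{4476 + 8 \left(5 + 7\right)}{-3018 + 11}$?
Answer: $- \frac{4572}{3007} \approx -1.5205$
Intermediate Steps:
$\frac{4476 + 8 \left(5 + 7\right)}{-3018 + 11} = \frac{4476 + 8 \cdot 12}{-3007} = \left(4476 + 96\right) \left(- \frac{1}{3007}\right) = 4572 \left(- \frac{1}{3007}\right) = - \frac{4572}{3007}$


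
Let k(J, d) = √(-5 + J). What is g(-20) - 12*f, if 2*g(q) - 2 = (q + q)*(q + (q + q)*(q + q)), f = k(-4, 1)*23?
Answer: -31599 - 828*I ≈ -31599.0 - 828.0*I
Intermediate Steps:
f = 69*I (f = √(-5 - 4)*23 = √(-9)*23 = (3*I)*23 = 69*I ≈ 69.0*I)
g(q) = 1 + q*(q + 4*q²) (g(q) = 1 + ((q + q)*(q + (q + q)*(q + q)))/2 = 1 + ((2*q)*(q + (2*q)*(2*q)))/2 = 1 + ((2*q)*(q + 4*q²))/2 = 1 + (2*q*(q + 4*q²))/2 = 1 + q*(q + 4*q²))
g(-20) - 12*f = (1 + (-20)² + 4*(-20)³) - 828*I = (1 + 400 + 4*(-8000)) - 828*I = (1 + 400 - 32000) - 828*I = -31599 - 828*I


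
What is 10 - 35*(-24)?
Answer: 850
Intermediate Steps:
10 - 35*(-24) = 10 + 840 = 850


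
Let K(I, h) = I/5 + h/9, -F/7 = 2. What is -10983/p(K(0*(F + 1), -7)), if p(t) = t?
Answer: 14121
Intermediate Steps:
F = -14 (F = -7*2 = -14)
K(I, h) = I/5 + h/9 (K(I, h) = I*(1/5) + h*(1/9) = I/5 + h/9)
-10983/p(K(0*(F + 1), -7)) = -10983/((0*(-14 + 1))/5 + (1/9)*(-7)) = -10983/((0*(-13))/5 - 7/9) = -10983/((1/5)*0 - 7/9) = -10983/(0 - 7/9) = -10983/(-7/9) = -10983*(-9/7) = 14121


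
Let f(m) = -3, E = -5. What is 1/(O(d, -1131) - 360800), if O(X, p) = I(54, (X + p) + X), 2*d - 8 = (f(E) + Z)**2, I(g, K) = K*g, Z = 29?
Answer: -1/384938 ≈ -2.5978e-6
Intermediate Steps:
d = 342 (d = 4 + (-3 + 29)**2/2 = 4 + (1/2)*26**2 = 4 + (1/2)*676 = 4 + 338 = 342)
O(X, p) = 54*p + 108*X (O(X, p) = ((X + p) + X)*54 = (p + 2*X)*54 = 54*p + 108*X)
1/(O(d, -1131) - 360800) = 1/((54*(-1131) + 108*342) - 360800) = 1/((-61074 + 36936) - 360800) = 1/(-24138 - 360800) = 1/(-384938) = -1/384938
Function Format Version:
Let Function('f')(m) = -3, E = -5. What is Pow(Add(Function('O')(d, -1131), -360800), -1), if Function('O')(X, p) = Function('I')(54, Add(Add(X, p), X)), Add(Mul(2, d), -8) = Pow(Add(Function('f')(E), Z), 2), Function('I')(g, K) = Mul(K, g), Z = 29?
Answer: Rational(-1, 384938) ≈ -2.5978e-6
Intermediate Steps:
d = 342 (d = Add(4, Mul(Rational(1, 2), Pow(Add(-3, 29), 2))) = Add(4, Mul(Rational(1, 2), Pow(26, 2))) = Add(4, Mul(Rational(1, 2), 676)) = Add(4, 338) = 342)
Function('O')(X, p) = Add(Mul(54, p), Mul(108, X)) (Function('O')(X, p) = Mul(Add(Add(X, p), X), 54) = Mul(Add(p, Mul(2, X)), 54) = Add(Mul(54, p), Mul(108, X)))
Pow(Add(Function('O')(d, -1131), -360800), -1) = Pow(Add(Add(Mul(54, -1131), Mul(108, 342)), -360800), -1) = Pow(Add(Add(-61074, 36936), -360800), -1) = Pow(Add(-24138, -360800), -1) = Pow(-384938, -1) = Rational(-1, 384938)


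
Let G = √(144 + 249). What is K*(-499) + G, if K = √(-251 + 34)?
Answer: √393 - 499*I*√217 ≈ 19.824 - 7350.7*I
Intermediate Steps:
K = I*√217 (K = √(-217) = I*√217 ≈ 14.731*I)
G = √393 ≈ 19.824
K*(-499) + G = (I*√217)*(-499) + √393 = -499*I*√217 + √393 = √393 - 499*I*√217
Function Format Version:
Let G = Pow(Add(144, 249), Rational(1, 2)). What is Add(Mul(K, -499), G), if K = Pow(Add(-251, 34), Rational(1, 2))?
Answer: Add(Pow(393, Rational(1, 2)), Mul(-499, I, Pow(217, Rational(1, 2)))) ≈ Add(19.824, Mul(-7350.7, I))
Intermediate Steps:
K = Mul(I, Pow(217, Rational(1, 2))) (K = Pow(-217, Rational(1, 2)) = Mul(I, Pow(217, Rational(1, 2))) ≈ Mul(14.731, I))
G = Pow(393, Rational(1, 2)) ≈ 19.824
Add(Mul(K, -499), G) = Add(Mul(Mul(I, Pow(217, Rational(1, 2))), -499), Pow(393, Rational(1, 2))) = Add(Mul(-499, I, Pow(217, Rational(1, 2))), Pow(393, Rational(1, 2))) = Add(Pow(393, Rational(1, 2)), Mul(-499, I, Pow(217, Rational(1, 2))))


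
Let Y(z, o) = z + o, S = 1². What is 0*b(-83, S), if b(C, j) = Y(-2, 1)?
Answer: 0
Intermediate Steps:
S = 1
Y(z, o) = o + z
b(C, j) = -1 (b(C, j) = 1 - 2 = -1)
0*b(-83, S) = 0*(-1) = 0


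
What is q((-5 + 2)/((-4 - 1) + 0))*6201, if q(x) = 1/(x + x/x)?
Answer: 31005/8 ≈ 3875.6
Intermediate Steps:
q(x) = 1/(1 + x) (q(x) = 1/(x + 1) = 1/(1 + x))
q((-5 + 2)/((-4 - 1) + 0))*6201 = 6201/(1 + (-5 + 2)/((-4 - 1) + 0)) = 6201/(1 - 3/(-5 + 0)) = 6201/(1 - 3/(-5)) = 6201/(1 - 3*(-1/5)) = 6201/(1 + 3/5) = 6201/(8/5) = (5/8)*6201 = 31005/8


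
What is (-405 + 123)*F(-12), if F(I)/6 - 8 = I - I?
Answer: -13536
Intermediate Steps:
F(I) = 48 (F(I) = 48 + 6*(I - I) = 48 + 6*0 = 48 + 0 = 48)
(-405 + 123)*F(-12) = (-405 + 123)*48 = -282*48 = -13536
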